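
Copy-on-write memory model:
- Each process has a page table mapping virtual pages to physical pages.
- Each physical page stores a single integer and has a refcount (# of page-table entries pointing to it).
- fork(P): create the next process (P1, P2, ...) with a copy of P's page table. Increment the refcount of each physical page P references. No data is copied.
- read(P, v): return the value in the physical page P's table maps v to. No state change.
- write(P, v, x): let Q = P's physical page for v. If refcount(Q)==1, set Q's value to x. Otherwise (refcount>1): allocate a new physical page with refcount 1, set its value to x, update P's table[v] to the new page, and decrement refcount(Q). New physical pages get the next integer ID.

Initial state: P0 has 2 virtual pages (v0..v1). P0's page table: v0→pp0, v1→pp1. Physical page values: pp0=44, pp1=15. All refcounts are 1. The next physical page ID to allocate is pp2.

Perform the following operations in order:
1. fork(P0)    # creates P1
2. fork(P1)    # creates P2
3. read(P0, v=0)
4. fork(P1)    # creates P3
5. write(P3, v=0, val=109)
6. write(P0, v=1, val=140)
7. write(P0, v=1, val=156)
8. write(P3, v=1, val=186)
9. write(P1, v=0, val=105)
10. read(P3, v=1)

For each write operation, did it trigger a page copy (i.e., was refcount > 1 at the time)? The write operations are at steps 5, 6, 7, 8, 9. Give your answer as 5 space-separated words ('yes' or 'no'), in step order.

Op 1: fork(P0) -> P1. 2 ppages; refcounts: pp0:2 pp1:2
Op 2: fork(P1) -> P2. 2 ppages; refcounts: pp0:3 pp1:3
Op 3: read(P0, v0) -> 44. No state change.
Op 4: fork(P1) -> P3. 2 ppages; refcounts: pp0:4 pp1:4
Op 5: write(P3, v0, 109). refcount(pp0)=4>1 -> COPY to pp2. 3 ppages; refcounts: pp0:3 pp1:4 pp2:1
Op 6: write(P0, v1, 140). refcount(pp1)=4>1 -> COPY to pp3. 4 ppages; refcounts: pp0:3 pp1:3 pp2:1 pp3:1
Op 7: write(P0, v1, 156). refcount(pp3)=1 -> write in place. 4 ppages; refcounts: pp0:3 pp1:3 pp2:1 pp3:1
Op 8: write(P3, v1, 186). refcount(pp1)=3>1 -> COPY to pp4. 5 ppages; refcounts: pp0:3 pp1:2 pp2:1 pp3:1 pp4:1
Op 9: write(P1, v0, 105). refcount(pp0)=3>1 -> COPY to pp5. 6 ppages; refcounts: pp0:2 pp1:2 pp2:1 pp3:1 pp4:1 pp5:1
Op 10: read(P3, v1) -> 186. No state change.

yes yes no yes yes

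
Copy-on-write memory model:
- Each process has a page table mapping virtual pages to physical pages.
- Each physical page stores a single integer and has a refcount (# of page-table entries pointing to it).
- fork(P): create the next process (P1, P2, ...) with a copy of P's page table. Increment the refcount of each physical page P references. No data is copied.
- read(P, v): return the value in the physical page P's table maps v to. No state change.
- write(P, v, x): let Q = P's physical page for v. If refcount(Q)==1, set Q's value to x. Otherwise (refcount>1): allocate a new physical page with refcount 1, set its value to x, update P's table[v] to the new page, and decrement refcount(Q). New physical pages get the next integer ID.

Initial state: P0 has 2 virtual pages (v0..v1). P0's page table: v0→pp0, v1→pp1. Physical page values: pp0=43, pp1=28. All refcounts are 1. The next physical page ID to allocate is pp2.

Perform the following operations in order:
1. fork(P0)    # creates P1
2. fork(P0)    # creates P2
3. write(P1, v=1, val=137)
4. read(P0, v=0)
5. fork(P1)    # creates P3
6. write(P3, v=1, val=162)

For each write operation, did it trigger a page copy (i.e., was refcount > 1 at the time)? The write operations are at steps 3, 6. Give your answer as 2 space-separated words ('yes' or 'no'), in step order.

Op 1: fork(P0) -> P1. 2 ppages; refcounts: pp0:2 pp1:2
Op 2: fork(P0) -> P2. 2 ppages; refcounts: pp0:3 pp1:3
Op 3: write(P1, v1, 137). refcount(pp1)=3>1 -> COPY to pp2. 3 ppages; refcounts: pp0:3 pp1:2 pp2:1
Op 4: read(P0, v0) -> 43. No state change.
Op 5: fork(P1) -> P3. 3 ppages; refcounts: pp0:4 pp1:2 pp2:2
Op 6: write(P3, v1, 162). refcount(pp2)=2>1 -> COPY to pp3. 4 ppages; refcounts: pp0:4 pp1:2 pp2:1 pp3:1

yes yes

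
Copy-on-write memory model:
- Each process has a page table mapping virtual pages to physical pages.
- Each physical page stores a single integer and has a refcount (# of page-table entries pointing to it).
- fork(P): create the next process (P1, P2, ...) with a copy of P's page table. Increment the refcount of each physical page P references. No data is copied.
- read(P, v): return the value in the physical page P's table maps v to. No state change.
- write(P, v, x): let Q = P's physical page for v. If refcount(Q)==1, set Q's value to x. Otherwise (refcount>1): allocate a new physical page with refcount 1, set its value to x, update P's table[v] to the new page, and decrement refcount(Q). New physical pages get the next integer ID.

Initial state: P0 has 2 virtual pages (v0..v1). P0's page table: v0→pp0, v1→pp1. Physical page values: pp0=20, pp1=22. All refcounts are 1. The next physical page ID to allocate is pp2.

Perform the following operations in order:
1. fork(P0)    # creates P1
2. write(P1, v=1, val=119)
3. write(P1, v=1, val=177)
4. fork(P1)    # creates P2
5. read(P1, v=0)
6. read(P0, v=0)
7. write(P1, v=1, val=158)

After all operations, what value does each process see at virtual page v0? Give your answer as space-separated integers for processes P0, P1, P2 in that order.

Answer: 20 20 20

Derivation:
Op 1: fork(P0) -> P1. 2 ppages; refcounts: pp0:2 pp1:2
Op 2: write(P1, v1, 119). refcount(pp1)=2>1 -> COPY to pp2. 3 ppages; refcounts: pp0:2 pp1:1 pp2:1
Op 3: write(P1, v1, 177). refcount(pp2)=1 -> write in place. 3 ppages; refcounts: pp0:2 pp1:1 pp2:1
Op 4: fork(P1) -> P2. 3 ppages; refcounts: pp0:3 pp1:1 pp2:2
Op 5: read(P1, v0) -> 20. No state change.
Op 6: read(P0, v0) -> 20. No state change.
Op 7: write(P1, v1, 158). refcount(pp2)=2>1 -> COPY to pp3. 4 ppages; refcounts: pp0:3 pp1:1 pp2:1 pp3:1
P0: v0 -> pp0 = 20
P1: v0 -> pp0 = 20
P2: v0 -> pp0 = 20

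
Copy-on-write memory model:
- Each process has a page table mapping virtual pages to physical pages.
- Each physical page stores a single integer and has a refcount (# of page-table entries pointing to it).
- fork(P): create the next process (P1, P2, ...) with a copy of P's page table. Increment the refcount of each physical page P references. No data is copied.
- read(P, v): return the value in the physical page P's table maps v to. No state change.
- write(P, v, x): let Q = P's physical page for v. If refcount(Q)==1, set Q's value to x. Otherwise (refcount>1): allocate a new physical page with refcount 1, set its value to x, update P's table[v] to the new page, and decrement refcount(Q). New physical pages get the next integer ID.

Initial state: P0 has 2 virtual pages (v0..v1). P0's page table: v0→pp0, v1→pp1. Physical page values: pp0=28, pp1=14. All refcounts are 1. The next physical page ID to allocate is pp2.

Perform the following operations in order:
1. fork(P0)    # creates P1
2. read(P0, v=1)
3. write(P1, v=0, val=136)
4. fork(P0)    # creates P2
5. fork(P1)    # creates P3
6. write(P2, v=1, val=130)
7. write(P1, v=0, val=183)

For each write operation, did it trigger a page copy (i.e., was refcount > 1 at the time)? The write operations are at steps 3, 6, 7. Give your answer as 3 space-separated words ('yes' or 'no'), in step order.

Op 1: fork(P0) -> P1. 2 ppages; refcounts: pp0:2 pp1:2
Op 2: read(P0, v1) -> 14. No state change.
Op 3: write(P1, v0, 136). refcount(pp0)=2>1 -> COPY to pp2. 3 ppages; refcounts: pp0:1 pp1:2 pp2:1
Op 4: fork(P0) -> P2. 3 ppages; refcounts: pp0:2 pp1:3 pp2:1
Op 5: fork(P1) -> P3. 3 ppages; refcounts: pp0:2 pp1:4 pp2:2
Op 6: write(P2, v1, 130). refcount(pp1)=4>1 -> COPY to pp3. 4 ppages; refcounts: pp0:2 pp1:3 pp2:2 pp3:1
Op 7: write(P1, v0, 183). refcount(pp2)=2>1 -> COPY to pp4. 5 ppages; refcounts: pp0:2 pp1:3 pp2:1 pp3:1 pp4:1

yes yes yes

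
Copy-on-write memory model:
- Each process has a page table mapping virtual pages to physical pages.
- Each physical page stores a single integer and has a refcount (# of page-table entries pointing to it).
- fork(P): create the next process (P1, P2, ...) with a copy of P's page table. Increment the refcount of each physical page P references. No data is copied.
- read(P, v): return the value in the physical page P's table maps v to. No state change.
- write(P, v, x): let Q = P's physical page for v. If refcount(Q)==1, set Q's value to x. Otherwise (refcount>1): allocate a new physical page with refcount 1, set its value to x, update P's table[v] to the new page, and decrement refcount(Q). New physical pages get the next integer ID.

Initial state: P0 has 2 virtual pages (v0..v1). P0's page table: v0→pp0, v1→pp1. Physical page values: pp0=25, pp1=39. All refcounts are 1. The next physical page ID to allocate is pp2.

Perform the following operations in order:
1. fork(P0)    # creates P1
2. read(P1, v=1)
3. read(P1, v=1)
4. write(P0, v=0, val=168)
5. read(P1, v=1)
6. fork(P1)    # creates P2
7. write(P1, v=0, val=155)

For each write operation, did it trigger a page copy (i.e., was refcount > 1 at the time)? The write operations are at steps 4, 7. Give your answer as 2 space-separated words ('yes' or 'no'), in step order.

Op 1: fork(P0) -> P1. 2 ppages; refcounts: pp0:2 pp1:2
Op 2: read(P1, v1) -> 39. No state change.
Op 3: read(P1, v1) -> 39. No state change.
Op 4: write(P0, v0, 168). refcount(pp0)=2>1 -> COPY to pp2. 3 ppages; refcounts: pp0:1 pp1:2 pp2:1
Op 5: read(P1, v1) -> 39. No state change.
Op 6: fork(P1) -> P2. 3 ppages; refcounts: pp0:2 pp1:3 pp2:1
Op 7: write(P1, v0, 155). refcount(pp0)=2>1 -> COPY to pp3. 4 ppages; refcounts: pp0:1 pp1:3 pp2:1 pp3:1

yes yes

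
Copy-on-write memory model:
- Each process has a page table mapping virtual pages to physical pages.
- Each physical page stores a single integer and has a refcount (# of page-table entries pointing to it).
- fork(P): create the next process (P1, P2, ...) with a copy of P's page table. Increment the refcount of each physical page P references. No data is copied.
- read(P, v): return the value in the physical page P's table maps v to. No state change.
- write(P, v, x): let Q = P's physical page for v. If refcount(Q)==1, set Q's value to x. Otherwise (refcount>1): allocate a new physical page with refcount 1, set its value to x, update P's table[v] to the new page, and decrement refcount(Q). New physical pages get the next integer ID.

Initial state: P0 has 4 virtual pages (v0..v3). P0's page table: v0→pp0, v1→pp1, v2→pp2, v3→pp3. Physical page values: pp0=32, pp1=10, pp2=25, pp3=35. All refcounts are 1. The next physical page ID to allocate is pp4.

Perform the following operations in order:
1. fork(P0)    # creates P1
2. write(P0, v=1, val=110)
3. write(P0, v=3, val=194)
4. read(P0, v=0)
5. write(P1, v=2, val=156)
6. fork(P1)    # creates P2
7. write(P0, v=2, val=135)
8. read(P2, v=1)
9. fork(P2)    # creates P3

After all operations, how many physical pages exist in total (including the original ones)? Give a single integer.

Answer: 7

Derivation:
Op 1: fork(P0) -> P1. 4 ppages; refcounts: pp0:2 pp1:2 pp2:2 pp3:2
Op 2: write(P0, v1, 110). refcount(pp1)=2>1 -> COPY to pp4. 5 ppages; refcounts: pp0:2 pp1:1 pp2:2 pp3:2 pp4:1
Op 3: write(P0, v3, 194). refcount(pp3)=2>1 -> COPY to pp5. 6 ppages; refcounts: pp0:2 pp1:1 pp2:2 pp3:1 pp4:1 pp5:1
Op 4: read(P0, v0) -> 32. No state change.
Op 5: write(P1, v2, 156). refcount(pp2)=2>1 -> COPY to pp6. 7 ppages; refcounts: pp0:2 pp1:1 pp2:1 pp3:1 pp4:1 pp5:1 pp6:1
Op 6: fork(P1) -> P2. 7 ppages; refcounts: pp0:3 pp1:2 pp2:1 pp3:2 pp4:1 pp5:1 pp6:2
Op 7: write(P0, v2, 135). refcount(pp2)=1 -> write in place. 7 ppages; refcounts: pp0:3 pp1:2 pp2:1 pp3:2 pp4:1 pp5:1 pp6:2
Op 8: read(P2, v1) -> 10. No state change.
Op 9: fork(P2) -> P3. 7 ppages; refcounts: pp0:4 pp1:3 pp2:1 pp3:3 pp4:1 pp5:1 pp6:3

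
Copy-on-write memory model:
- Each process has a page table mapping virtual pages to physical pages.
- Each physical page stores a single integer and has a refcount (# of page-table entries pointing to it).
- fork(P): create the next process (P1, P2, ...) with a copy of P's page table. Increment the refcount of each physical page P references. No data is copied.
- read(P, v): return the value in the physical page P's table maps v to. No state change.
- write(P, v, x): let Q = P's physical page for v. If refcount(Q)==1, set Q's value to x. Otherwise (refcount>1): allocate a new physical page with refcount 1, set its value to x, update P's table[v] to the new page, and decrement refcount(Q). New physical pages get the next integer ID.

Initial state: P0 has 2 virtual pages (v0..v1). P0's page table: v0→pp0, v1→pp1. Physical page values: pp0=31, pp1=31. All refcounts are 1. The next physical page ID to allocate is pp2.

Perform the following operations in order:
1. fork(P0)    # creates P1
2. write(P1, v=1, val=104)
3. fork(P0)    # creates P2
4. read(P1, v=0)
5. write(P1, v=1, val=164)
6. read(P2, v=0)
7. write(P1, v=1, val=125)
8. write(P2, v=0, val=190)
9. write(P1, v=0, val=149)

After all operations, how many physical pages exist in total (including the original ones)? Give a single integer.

Op 1: fork(P0) -> P1. 2 ppages; refcounts: pp0:2 pp1:2
Op 2: write(P1, v1, 104). refcount(pp1)=2>1 -> COPY to pp2. 3 ppages; refcounts: pp0:2 pp1:1 pp2:1
Op 3: fork(P0) -> P2. 3 ppages; refcounts: pp0:3 pp1:2 pp2:1
Op 4: read(P1, v0) -> 31. No state change.
Op 5: write(P1, v1, 164). refcount(pp2)=1 -> write in place. 3 ppages; refcounts: pp0:3 pp1:2 pp2:1
Op 6: read(P2, v0) -> 31. No state change.
Op 7: write(P1, v1, 125). refcount(pp2)=1 -> write in place. 3 ppages; refcounts: pp0:3 pp1:2 pp2:1
Op 8: write(P2, v0, 190). refcount(pp0)=3>1 -> COPY to pp3. 4 ppages; refcounts: pp0:2 pp1:2 pp2:1 pp3:1
Op 9: write(P1, v0, 149). refcount(pp0)=2>1 -> COPY to pp4. 5 ppages; refcounts: pp0:1 pp1:2 pp2:1 pp3:1 pp4:1

Answer: 5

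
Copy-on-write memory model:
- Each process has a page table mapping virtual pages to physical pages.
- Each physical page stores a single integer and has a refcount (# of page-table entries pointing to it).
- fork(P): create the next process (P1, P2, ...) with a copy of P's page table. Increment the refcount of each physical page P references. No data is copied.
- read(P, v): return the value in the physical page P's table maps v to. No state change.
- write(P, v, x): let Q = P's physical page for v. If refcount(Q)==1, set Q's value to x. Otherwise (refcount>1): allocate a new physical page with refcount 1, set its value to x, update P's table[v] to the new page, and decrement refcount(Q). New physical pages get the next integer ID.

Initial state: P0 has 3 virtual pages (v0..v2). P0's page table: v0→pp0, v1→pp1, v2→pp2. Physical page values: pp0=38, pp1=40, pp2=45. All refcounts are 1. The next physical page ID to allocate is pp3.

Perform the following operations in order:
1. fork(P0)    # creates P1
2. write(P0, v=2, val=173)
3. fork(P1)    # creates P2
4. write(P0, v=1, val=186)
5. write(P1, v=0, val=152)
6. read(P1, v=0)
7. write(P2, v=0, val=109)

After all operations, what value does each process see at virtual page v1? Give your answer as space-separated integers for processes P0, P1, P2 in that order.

Op 1: fork(P0) -> P1. 3 ppages; refcounts: pp0:2 pp1:2 pp2:2
Op 2: write(P0, v2, 173). refcount(pp2)=2>1 -> COPY to pp3. 4 ppages; refcounts: pp0:2 pp1:2 pp2:1 pp3:1
Op 3: fork(P1) -> P2. 4 ppages; refcounts: pp0:3 pp1:3 pp2:2 pp3:1
Op 4: write(P0, v1, 186). refcount(pp1)=3>1 -> COPY to pp4. 5 ppages; refcounts: pp0:3 pp1:2 pp2:2 pp3:1 pp4:1
Op 5: write(P1, v0, 152). refcount(pp0)=3>1 -> COPY to pp5. 6 ppages; refcounts: pp0:2 pp1:2 pp2:2 pp3:1 pp4:1 pp5:1
Op 6: read(P1, v0) -> 152. No state change.
Op 7: write(P2, v0, 109). refcount(pp0)=2>1 -> COPY to pp6. 7 ppages; refcounts: pp0:1 pp1:2 pp2:2 pp3:1 pp4:1 pp5:1 pp6:1
P0: v1 -> pp4 = 186
P1: v1 -> pp1 = 40
P2: v1 -> pp1 = 40

Answer: 186 40 40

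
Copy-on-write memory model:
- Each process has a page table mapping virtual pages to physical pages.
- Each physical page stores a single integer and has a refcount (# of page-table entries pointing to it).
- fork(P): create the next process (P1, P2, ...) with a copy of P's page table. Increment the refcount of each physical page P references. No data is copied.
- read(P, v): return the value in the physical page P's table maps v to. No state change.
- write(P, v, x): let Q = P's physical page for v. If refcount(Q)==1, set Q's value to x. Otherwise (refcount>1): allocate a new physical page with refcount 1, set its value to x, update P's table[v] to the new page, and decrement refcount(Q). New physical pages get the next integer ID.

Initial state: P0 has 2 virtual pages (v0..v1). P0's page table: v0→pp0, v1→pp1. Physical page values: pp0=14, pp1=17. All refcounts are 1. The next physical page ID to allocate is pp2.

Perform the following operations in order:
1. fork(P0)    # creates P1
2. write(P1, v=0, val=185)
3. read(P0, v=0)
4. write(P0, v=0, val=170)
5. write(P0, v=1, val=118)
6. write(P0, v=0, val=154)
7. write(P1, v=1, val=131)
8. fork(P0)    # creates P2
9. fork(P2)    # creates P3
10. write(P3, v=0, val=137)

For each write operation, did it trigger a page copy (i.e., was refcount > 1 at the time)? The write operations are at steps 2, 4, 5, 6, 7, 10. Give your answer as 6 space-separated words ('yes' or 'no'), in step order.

Op 1: fork(P0) -> P1. 2 ppages; refcounts: pp0:2 pp1:2
Op 2: write(P1, v0, 185). refcount(pp0)=2>1 -> COPY to pp2. 3 ppages; refcounts: pp0:1 pp1:2 pp2:1
Op 3: read(P0, v0) -> 14. No state change.
Op 4: write(P0, v0, 170). refcount(pp0)=1 -> write in place. 3 ppages; refcounts: pp0:1 pp1:2 pp2:1
Op 5: write(P0, v1, 118). refcount(pp1)=2>1 -> COPY to pp3. 4 ppages; refcounts: pp0:1 pp1:1 pp2:1 pp3:1
Op 6: write(P0, v0, 154). refcount(pp0)=1 -> write in place. 4 ppages; refcounts: pp0:1 pp1:1 pp2:1 pp3:1
Op 7: write(P1, v1, 131). refcount(pp1)=1 -> write in place. 4 ppages; refcounts: pp0:1 pp1:1 pp2:1 pp3:1
Op 8: fork(P0) -> P2. 4 ppages; refcounts: pp0:2 pp1:1 pp2:1 pp3:2
Op 9: fork(P2) -> P3. 4 ppages; refcounts: pp0:3 pp1:1 pp2:1 pp3:3
Op 10: write(P3, v0, 137). refcount(pp0)=3>1 -> COPY to pp4. 5 ppages; refcounts: pp0:2 pp1:1 pp2:1 pp3:3 pp4:1

yes no yes no no yes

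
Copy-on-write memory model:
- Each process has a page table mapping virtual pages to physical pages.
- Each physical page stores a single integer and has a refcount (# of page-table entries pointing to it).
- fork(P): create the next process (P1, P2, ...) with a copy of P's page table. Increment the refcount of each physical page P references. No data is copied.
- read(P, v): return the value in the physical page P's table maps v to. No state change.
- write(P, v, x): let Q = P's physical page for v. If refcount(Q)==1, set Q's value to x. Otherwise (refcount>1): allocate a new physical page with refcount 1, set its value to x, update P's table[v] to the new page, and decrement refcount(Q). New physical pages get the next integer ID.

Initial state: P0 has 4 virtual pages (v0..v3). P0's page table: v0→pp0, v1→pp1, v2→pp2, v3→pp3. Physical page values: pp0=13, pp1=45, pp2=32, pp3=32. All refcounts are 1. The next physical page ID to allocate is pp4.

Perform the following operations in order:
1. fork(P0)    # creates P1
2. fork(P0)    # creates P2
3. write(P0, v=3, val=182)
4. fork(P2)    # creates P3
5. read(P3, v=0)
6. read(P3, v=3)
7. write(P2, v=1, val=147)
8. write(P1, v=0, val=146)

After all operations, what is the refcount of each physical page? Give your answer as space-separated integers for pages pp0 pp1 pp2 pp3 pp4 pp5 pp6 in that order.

Op 1: fork(P0) -> P1. 4 ppages; refcounts: pp0:2 pp1:2 pp2:2 pp3:2
Op 2: fork(P0) -> P2. 4 ppages; refcounts: pp0:3 pp1:3 pp2:3 pp3:3
Op 3: write(P0, v3, 182). refcount(pp3)=3>1 -> COPY to pp4. 5 ppages; refcounts: pp0:3 pp1:3 pp2:3 pp3:2 pp4:1
Op 4: fork(P2) -> P3. 5 ppages; refcounts: pp0:4 pp1:4 pp2:4 pp3:3 pp4:1
Op 5: read(P3, v0) -> 13. No state change.
Op 6: read(P3, v3) -> 32. No state change.
Op 7: write(P2, v1, 147). refcount(pp1)=4>1 -> COPY to pp5. 6 ppages; refcounts: pp0:4 pp1:3 pp2:4 pp3:3 pp4:1 pp5:1
Op 8: write(P1, v0, 146). refcount(pp0)=4>1 -> COPY to pp6. 7 ppages; refcounts: pp0:3 pp1:3 pp2:4 pp3:3 pp4:1 pp5:1 pp6:1

Answer: 3 3 4 3 1 1 1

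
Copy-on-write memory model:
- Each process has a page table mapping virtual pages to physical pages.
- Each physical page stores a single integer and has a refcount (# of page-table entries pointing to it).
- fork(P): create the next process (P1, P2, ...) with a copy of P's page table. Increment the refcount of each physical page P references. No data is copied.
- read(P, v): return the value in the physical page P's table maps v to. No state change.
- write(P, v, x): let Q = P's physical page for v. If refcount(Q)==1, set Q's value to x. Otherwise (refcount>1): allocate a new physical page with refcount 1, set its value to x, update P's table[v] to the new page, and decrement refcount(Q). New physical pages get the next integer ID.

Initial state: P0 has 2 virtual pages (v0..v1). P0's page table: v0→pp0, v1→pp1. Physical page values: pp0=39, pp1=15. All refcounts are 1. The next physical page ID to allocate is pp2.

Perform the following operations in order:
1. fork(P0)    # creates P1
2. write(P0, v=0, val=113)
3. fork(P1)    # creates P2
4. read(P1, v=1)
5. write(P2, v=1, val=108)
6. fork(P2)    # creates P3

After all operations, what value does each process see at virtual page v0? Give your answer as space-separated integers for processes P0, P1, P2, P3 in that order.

Answer: 113 39 39 39

Derivation:
Op 1: fork(P0) -> P1. 2 ppages; refcounts: pp0:2 pp1:2
Op 2: write(P0, v0, 113). refcount(pp0)=2>1 -> COPY to pp2. 3 ppages; refcounts: pp0:1 pp1:2 pp2:1
Op 3: fork(P1) -> P2. 3 ppages; refcounts: pp0:2 pp1:3 pp2:1
Op 4: read(P1, v1) -> 15. No state change.
Op 5: write(P2, v1, 108). refcount(pp1)=3>1 -> COPY to pp3. 4 ppages; refcounts: pp0:2 pp1:2 pp2:1 pp3:1
Op 6: fork(P2) -> P3. 4 ppages; refcounts: pp0:3 pp1:2 pp2:1 pp3:2
P0: v0 -> pp2 = 113
P1: v0 -> pp0 = 39
P2: v0 -> pp0 = 39
P3: v0 -> pp0 = 39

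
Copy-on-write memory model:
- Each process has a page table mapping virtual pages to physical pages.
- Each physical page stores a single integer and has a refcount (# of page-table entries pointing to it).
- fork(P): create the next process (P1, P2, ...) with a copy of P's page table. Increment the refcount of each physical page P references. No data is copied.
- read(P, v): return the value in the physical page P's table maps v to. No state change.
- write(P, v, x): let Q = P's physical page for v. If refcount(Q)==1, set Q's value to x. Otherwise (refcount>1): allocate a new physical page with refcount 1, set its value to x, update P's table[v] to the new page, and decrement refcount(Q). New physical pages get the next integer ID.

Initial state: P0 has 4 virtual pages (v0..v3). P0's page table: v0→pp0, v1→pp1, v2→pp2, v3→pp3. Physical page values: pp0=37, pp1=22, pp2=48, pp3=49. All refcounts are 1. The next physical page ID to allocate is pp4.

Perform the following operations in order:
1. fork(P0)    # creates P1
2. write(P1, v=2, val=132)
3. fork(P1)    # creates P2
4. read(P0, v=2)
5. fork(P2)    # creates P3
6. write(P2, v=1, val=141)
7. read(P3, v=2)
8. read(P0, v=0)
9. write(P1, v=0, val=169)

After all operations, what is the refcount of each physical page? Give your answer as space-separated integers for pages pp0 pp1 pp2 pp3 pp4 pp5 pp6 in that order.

Op 1: fork(P0) -> P1. 4 ppages; refcounts: pp0:2 pp1:2 pp2:2 pp3:2
Op 2: write(P1, v2, 132). refcount(pp2)=2>1 -> COPY to pp4. 5 ppages; refcounts: pp0:2 pp1:2 pp2:1 pp3:2 pp4:1
Op 3: fork(P1) -> P2. 5 ppages; refcounts: pp0:3 pp1:3 pp2:1 pp3:3 pp4:2
Op 4: read(P0, v2) -> 48. No state change.
Op 5: fork(P2) -> P3. 5 ppages; refcounts: pp0:4 pp1:4 pp2:1 pp3:4 pp4:3
Op 6: write(P2, v1, 141). refcount(pp1)=4>1 -> COPY to pp5. 6 ppages; refcounts: pp0:4 pp1:3 pp2:1 pp3:4 pp4:3 pp5:1
Op 7: read(P3, v2) -> 132. No state change.
Op 8: read(P0, v0) -> 37. No state change.
Op 9: write(P1, v0, 169). refcount(pp0)=4>1 -> COPY to pp6. 7 ppages; refcounts: pp0:3 pp1:3 pp2:1 pp3:4 pp4:3 pp5:1 pp6:1

Answer: 3 3 1 4 3 1 1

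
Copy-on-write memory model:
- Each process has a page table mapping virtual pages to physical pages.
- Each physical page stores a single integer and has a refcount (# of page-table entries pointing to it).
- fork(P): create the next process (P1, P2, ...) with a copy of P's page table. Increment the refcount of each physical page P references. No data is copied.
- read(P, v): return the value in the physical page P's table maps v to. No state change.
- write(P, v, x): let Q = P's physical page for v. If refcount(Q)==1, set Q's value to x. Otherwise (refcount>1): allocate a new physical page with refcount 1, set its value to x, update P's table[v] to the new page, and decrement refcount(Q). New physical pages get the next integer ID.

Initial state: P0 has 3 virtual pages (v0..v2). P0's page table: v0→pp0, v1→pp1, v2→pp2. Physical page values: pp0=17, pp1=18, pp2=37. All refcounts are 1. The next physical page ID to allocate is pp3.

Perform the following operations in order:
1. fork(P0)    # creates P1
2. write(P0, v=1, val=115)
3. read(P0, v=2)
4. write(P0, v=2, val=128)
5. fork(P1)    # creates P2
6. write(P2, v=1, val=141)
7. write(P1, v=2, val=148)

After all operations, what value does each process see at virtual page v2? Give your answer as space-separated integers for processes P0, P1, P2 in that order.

Answer: 128 148 37

Derivation:
Op 1: fork(P0) -> P1. 3 ppages; refcounts: pp0:2 pp1:2 pp2:2
Op 2: write(P0, v1, 115). refcount(pp1)=2>1 -> COPY to pp3. 4 ppages; refcounts: pp0:2 pp1:1 pp2:2 pp3:1
Op 3: read(P0, v2) -> 37. No state change.
Op 4: write(P0, v2, 128). refcount(pp2)=2>1 -> COPY to pp4. 5 ppages; refcounts: pp0:2 pp1:1 pp2:1 pp3:1 pp4:1
Op 5: fork(P1) -> P2. 5 ppages; refcounts: pp0:3 pp1:2 pp2:2 pp3:1 pp4:1
Op 6: write(P2, v1, 141). refcount(pp1)=2>1 -> COPY to pp5. 6 ppages; refcounts: pp0:3 pp1:1 pp2:2 pp3:1 pp4:1 pp5:1
Op 7: write(P1, v2, 148). refcount(pp2)=2>1 -> COPY to pp6. 7 ppages; refcounts: pp0:3 pp1:1 pp2:1 pp3:1 pp4:1 pp5:1 pp6:1
P0: v2 -> pp4 = 128
P1: v2 -> pp6 = 148
P2: v2 -> pp2 = 37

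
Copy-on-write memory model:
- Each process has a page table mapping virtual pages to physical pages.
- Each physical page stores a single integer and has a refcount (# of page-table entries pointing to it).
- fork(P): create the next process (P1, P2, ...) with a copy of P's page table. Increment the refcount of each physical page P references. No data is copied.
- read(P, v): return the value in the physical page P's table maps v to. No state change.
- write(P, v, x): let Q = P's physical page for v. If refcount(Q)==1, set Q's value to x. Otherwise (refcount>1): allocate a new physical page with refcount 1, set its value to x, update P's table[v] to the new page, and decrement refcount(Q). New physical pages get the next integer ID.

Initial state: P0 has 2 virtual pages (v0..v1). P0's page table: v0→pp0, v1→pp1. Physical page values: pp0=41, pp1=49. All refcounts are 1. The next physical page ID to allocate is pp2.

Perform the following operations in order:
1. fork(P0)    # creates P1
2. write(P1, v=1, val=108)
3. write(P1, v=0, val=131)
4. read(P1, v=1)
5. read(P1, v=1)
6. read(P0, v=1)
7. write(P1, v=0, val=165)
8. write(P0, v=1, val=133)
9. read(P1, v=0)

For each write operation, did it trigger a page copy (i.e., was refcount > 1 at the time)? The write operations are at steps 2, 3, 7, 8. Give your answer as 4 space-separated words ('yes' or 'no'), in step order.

Op 1: fork(P0) -> P1. 2 ppages; refcounts: pp0:2 pp1:2
Op 2: write(P1, v1, 108). refcount(pp1)=2>1 -> COPY to pp2. 3 ppages; refcounts: pp0:2 pp1:1 pp2:1
Op 3: write(P1, v0, 131). refcount(pp0)=2>1 -> COPY to pp3. 4 ppages; refcounts: pp0:1 pp1:1 pp2:1 pp3:1
Op 4: read(P1, v1) -> 108. No state change.
Op 5: read(P1, v1) -> 108. No state change.
Op 6: read(P0, v1) -> 49. No state change.
Op 7: write(P1, v0, 165). refcount(pp3)=1 -> write in place. 4 ppages; refcounts: pp0:1 pp1:1 pp2:1 pp3:1
Op 8: write(P0, v1, 133). refcount(pp1)=1 -> write in place. 4 ppages; refcounts: pp0:1 pp1:1 pp2:1 pp3:1
Op 9: read(P1, v0) -> 165. No state change.

yes yes no no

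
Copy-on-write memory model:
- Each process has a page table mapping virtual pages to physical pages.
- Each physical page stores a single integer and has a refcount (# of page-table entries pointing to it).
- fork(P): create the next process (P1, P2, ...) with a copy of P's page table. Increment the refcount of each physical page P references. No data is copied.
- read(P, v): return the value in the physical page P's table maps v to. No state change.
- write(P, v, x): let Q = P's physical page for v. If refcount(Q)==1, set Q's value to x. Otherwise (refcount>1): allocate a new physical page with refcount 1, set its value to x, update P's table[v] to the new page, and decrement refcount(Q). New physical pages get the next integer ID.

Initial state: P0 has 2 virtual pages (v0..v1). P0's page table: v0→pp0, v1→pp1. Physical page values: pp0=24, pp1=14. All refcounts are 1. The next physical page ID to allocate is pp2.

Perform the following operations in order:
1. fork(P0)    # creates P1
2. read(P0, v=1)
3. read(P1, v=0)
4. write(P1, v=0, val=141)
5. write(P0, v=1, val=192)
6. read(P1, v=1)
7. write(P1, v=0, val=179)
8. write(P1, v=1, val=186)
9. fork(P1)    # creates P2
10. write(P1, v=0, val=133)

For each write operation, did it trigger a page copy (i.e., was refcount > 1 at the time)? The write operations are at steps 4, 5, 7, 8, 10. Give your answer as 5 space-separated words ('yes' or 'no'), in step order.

Op 1: fork(P0) -> P1. 2 ppages; refcounts: pp0:2 pp1:2
Op 2: read(P0, v1) -> 14. No state change.
Op 3: read(P1, v0) -> 24. No state change.
Op 4: write(P1, v0, 141). refcount(pp0)=2>1 -> COPY to pp2. 3 ppages; refcounts: pp0:1 pp1:2 pp2:1
Op 5: write(P0, v1, 192). refcount(pp1)=2>1 -> COPY to pp3. 4 ppages; refcounts: pp0:1 pp1:1 pp2:1 pp3:1
Op 6: read(P1, v1) -> 14. No state change.
Op 7: write(P1, v0, 179). refcount(pp2)=1 -> write in place. 4 ppages; refcounts: pp0:1 pp1:1 pp2:1 pp3:1
Op 8: write(P1, v1, 186). refcount(pp1)=1 -> write in place. 4 ppages; refcounts: pp0:1 pp1:1 pp2:1 pp3:1
Op 9: fork(P1) -> P2. 4 ppages; refcounts: pp0:1 pp1:2 pp2:2 pp3:1
Op 10: write(P1, v0, 133). refcount(pp2)=2>1 -> COPY to pp4. 5 ppages; refcounts: pp0:1 pp1:2 pp2:1 pp3:1 pp4:1

yes yes no no yes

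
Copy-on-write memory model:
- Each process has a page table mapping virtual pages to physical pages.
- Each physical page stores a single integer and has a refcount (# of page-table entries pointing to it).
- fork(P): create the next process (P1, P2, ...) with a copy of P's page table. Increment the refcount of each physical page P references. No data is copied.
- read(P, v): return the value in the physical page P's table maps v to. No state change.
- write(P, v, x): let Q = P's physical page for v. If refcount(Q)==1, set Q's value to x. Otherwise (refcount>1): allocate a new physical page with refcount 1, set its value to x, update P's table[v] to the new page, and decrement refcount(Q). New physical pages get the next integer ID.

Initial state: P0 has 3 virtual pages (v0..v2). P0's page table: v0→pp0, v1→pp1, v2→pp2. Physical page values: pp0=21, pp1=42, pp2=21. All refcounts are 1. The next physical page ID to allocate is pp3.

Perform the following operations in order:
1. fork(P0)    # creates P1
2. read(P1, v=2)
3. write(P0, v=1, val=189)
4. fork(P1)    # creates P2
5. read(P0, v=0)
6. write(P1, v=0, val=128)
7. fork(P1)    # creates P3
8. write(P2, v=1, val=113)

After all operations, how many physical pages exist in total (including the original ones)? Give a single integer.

Answer: 6

Derivation:
Op 1: fork(P0) -> P1. 3 ppages; refcounts: pp0:2 pp1:2 pp2:2
Op 2: read(P1, v2) -> 21. No state change.
Op 3: write(P0, v1, 189). refcount(pp1)=2>1 -> COPY to pp3. 4 ppages; refcounts: pp0:2 pp1:1 pp2:2 pp3:1
Op 4: fork(P1) -> P2. 4 ppages; refcounts: pp0:3 pp1:2 pp2:3 pp3:1
Op 5: read(P0, v0) -> 21. No state change.
Op 6: write(P1, v0, 128). refcount(pp0)=3>1 -> COPY to pp4. 5 ppages; refcounts: pp0:2 pp1:2 pp2:3 pp3:1 pp4:1
Op 7: fork(P1) -> P3. 5 ppages; refcounts: pp0:2 pp1:3 pp2:4 pp3:1 pp4:2
Op 8: write(P2, v1, 113). refcount(pp1)=3>1 -> COPY to pp5. 6 ppages; refcounts: pp0:2 pp1:2 pp2:4 pp3:1 pp4:2 pp5:1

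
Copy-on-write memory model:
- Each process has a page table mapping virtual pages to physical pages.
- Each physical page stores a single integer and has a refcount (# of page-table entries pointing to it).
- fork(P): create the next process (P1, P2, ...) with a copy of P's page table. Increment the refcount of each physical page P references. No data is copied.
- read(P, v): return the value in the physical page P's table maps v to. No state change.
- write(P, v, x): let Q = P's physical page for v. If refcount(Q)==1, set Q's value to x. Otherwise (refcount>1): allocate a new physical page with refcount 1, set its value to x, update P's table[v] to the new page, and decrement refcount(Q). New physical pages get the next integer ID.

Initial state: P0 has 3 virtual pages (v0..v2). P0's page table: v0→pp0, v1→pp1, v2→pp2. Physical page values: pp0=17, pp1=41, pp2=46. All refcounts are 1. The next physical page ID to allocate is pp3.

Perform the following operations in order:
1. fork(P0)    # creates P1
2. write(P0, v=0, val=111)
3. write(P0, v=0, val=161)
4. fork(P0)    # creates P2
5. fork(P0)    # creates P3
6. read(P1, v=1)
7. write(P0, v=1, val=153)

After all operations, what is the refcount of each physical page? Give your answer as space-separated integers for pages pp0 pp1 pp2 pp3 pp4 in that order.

Op 1: fork(P0) -> P1. 3 ppages; refcounts: pp0:2 pp1:2 pp2:2
Op 2: write(P0, v0, 111). refcount(pp0)=2>1 -> COPY to pp3. 4 ppages; refcounts: pp0:1 pp1:2 pp2:2 pp3:1
Op 3: write(P0, v0, 161). refcount(pp3)=1 -> write in place. 4 ppages; refcounts: pp0:1 pp1:2 pp2:2 pp3:1
Op 4: fork(P0) -> P2. 4 ppages; refcounts: pp0:1 pp1:3 pp2:3 pp3:2
Op 5: fork(P0) -> P3. 4 ppages; refcounts: pp0:1 pp1:4 pp2:4 pp3:3
Op 6: read(P1, v1) -> 41. No state change.
Op 7: write(P0, v1, 153). refcount(pp1)=4>1 -> COPY to pp4. 5 ppages; refcounts: pp0:1 pp1:3 pp2:4 pp3:3 pp4:1

Answer: 1 3 4 3 1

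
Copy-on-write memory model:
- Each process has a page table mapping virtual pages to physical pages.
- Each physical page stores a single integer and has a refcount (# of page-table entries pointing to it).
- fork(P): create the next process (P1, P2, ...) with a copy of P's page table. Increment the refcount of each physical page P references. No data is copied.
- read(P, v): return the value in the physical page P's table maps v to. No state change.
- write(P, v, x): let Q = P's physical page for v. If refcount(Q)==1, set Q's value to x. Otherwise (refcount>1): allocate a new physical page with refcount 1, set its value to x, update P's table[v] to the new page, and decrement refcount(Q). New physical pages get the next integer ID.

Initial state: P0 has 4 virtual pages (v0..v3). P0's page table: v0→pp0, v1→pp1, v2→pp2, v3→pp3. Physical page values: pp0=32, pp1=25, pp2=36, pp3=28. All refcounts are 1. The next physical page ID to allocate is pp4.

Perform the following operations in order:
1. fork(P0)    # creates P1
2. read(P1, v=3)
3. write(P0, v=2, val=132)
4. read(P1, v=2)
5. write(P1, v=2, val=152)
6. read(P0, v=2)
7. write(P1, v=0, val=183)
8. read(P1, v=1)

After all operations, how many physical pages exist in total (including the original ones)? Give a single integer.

Answer: 6

Derivation:
Op 1: fork(P0) -> P1. 4 ppages; refcounts: pp0:2 pp1:2 pp2:2 pp3:2
Op 2: read(P1, v3) -> 28. No state change.
Op 3: write(P0, v2, 132). refcount(pp2)=2>1 -> COPY to pp4. 5 ppages; refcounts: pp0:2 pp1:2 pp2:1 pp3:2 pp4:1
Op 4: read(P1, v2) -> 36. No state change.
Op 5: write(P1, v2, 152). refcount(pp2)=1 -> write in place. 5 ppages; refcounts: pp0:2 pp1:2 pp2:1 pp3:2 pp4:1
Op 6: read(P0, v2) -> 132. No state change.
Op 7: write(P1, v0, 183). refcount(pp0)=2>1 -> COPY to pp5. 6 ppages; refcounts: pp0:1 pp1:2 pp2:1 pp3:2 pp4:1 pp5:1
Op 8: read(P1, v1) -> 25. No state change.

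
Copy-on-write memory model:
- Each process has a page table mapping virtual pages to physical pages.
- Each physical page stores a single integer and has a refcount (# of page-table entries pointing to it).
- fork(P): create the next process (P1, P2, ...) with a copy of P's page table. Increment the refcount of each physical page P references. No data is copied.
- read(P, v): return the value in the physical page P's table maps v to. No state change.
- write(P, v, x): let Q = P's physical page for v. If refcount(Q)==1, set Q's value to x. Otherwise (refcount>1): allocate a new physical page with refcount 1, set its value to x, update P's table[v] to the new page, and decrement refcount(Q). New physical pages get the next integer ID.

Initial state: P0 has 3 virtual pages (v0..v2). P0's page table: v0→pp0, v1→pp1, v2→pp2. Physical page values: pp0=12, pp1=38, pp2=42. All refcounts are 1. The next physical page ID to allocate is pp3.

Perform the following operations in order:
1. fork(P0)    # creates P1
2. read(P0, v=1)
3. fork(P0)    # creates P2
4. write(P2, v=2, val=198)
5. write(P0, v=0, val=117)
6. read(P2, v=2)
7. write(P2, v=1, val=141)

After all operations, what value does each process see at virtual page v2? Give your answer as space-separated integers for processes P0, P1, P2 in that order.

Op 1: fork(P0) -> P1. 3 ppages; refcounts: pp0:2 pp1:2 pp2:2
Op 2: read(P0, v1) -> 38. No state change.
Op 3: fork(P0) -> P2. 3 ppages; refcounts: pp0:3 pp1:3 pp2:3
Op 4: write(P2, v2, 198). refcount(pp2)=3>1 -> COPY to pp3. 4 ppages; refcounts: pp0:3 pp1:3 pp2:2 pp3:1
Op 5: write(P0, v0, 117). refcount(pp0)=3>1 -> COPY to pp4. 5 ppages; refcounts: pp0:2 pp1:3 pp2:2 pp3:1 pp4:1
Op 6: read(P2, v2) -> 198. No state change.
Op 7: write(P2, v1, 141). refcount(pp1)=3>1 -> COPY to pp5. 6 ppages; refcounts: pp0:2 pp1:2 pp2:2 pp3:1 pp4:1 pp5:1
P0: v2 -> pp2 = 42
P1: v2 -> pp2 = 42
P2: v2 -> pp3 = 198

Answer: 42 42 198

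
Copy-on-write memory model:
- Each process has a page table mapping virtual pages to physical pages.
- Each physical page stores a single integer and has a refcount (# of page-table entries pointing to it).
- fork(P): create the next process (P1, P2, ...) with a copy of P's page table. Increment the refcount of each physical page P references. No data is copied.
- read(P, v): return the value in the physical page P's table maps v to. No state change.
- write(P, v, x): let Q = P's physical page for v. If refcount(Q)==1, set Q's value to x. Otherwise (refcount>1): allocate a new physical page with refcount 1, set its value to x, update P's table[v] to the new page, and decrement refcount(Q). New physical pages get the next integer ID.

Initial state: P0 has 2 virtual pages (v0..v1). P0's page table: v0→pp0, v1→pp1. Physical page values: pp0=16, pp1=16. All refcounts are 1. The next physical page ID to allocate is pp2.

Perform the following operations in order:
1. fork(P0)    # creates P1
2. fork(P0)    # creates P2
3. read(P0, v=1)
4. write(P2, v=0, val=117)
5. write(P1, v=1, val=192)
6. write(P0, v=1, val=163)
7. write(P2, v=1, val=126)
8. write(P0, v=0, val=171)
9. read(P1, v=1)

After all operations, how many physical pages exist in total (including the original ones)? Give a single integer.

Answer: 6

Derivation:
Op 1: fork(P0) -> P1. 2 ppages; refcounts: pp0:2 pp1:2
Op 2: fork(P0) -> P2. 2 ppages; refcounts: pp0:3 pp1:3
Op 3: read(P0, v1) -> 16. No state change.
Op 4: write(P2, v0, 117). refcount(pp0)=3>1 -> COPY to pp2. 3 ppages; refcounts: pp0:2 pp1:3 pp2:1
Op 5: write(P1, v1, 192). refcount(pp1)=3>1 -> COPY to pp3. 4 ppages; refcounts: pp0:2 pp1:2 pp2:1 pp3:1
Op 6: write(P0, v1, 163). refcount(pp1)=2>1 -> COPY to pp4. 5 ppages; refcounts: pp0:2 pp1:1 pp2:1 pp3:1 pp4:1
Op 7: write(P2, v1, 126). refcount(pp1)=1 -> write in place. 5 ppages; refcounts: pp0:2 pp1:1 pp2:1 pp3:1 pp4:1
Op 8: write(P0, v0, 171). refcount(pp0)=2>1 -> COPY to pp5. 6 ppages; refcounts: pp0:1 pp1:1 pp2:1 pp3:1 pp4:1 pp5:1
Op 9: read(P1, v1) -> 192. No state change.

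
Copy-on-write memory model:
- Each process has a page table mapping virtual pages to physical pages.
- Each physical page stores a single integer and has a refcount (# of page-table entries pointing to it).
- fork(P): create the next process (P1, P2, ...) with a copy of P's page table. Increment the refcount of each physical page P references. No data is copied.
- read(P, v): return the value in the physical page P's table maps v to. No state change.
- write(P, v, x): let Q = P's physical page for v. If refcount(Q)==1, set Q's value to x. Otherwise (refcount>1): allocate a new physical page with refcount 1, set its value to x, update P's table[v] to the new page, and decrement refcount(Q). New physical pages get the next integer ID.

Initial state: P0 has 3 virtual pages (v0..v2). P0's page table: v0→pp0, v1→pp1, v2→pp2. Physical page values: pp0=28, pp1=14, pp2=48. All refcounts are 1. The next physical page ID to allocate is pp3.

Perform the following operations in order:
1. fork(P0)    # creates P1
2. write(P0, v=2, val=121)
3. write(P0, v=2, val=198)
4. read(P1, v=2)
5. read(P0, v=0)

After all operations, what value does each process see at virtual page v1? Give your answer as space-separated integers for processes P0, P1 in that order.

Op 1: fork(P0) -> P1. 3 ppages; refcounts: pp0:2 pp1:2 pp2:2
Op 2: write(P0, v2, 121). refcount(pp2)=2>1 -> COPY to pp3. 4 ppages; refcounts: pp0:2 pp1:2 pp2:1 pp3:1
Op 3: write(P0, v2, 198). refcount(pp3)=1 -> write in place. 4 ppages; refcounts: pp0:2 pp1:2 pp2:1 pp3:1
Op 4: read(P1, v2) -> 48. No state change.
Op 5: read(P0, v0) -> 28. No state change.
P0: v1 -> pp1 = 14
P1: v1 -> pp1 = 14

Answer: 14 14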